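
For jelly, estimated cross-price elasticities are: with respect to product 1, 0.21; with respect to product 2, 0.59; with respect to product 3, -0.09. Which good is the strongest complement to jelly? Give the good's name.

Complements have ε < 0. The most negative value is -0.09 (product 3).

product 3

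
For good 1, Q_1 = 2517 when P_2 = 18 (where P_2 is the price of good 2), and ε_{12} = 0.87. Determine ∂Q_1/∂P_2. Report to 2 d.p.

121.66

ε = (∂Q_1/∂P_2)·(P_2/Q_1) ⇒ ∂Q_1/∂P_2 = ε·Q_1/P_2 = 0.87 × 2517/18 ≈ 121.66.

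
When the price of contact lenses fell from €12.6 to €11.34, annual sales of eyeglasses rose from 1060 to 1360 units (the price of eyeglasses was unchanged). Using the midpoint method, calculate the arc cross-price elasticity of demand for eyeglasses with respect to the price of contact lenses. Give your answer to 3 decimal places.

ΔQ_A = 1360 − 1060 = 300; ΔP_B = 11.34 − 12.6 = -1.26.
Midpoints: Q̄_A = 1210.0, P̄_B = 11.97.
ε = (ΔQ_A/Q̄_A)/(ΔP_B/P̄_B) = (300/1210.0)/(-1.26/11.97) ≈ -2.355.
ε < 0: eyeglasses and contact lenses are complements.

-2.355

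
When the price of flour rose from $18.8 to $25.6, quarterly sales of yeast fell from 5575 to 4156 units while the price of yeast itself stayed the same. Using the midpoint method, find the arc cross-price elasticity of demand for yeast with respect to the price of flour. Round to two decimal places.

ΔQ_A = 4156 − 5575 = -1419; ΔP_B = 25.6 − 18.8 = 6.8.
Midpoints: Q̄_A = 4865.5, P̄_B = 22.20.
ε = (ΔQ_A/Q̄_A)/(ΔP_B/P̄_B) = (-1419/4865.5)/(6.8/22.20) ≈ -0.95.

-0.95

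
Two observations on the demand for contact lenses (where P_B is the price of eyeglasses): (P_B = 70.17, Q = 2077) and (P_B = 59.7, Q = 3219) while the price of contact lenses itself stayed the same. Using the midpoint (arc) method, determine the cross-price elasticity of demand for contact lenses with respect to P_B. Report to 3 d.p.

-2.675

ΔQ_A = 3219 − 2077 = 1142; ΔP_B = 59.7 − 70.17 = -10.47.
Midpoints: Q̄_A = 2648.0, P̄_B = 64.94.
ε = (ΔQ_A/Q̄_A)/(ΔP_B/P̄_B) = (1142/2648.0)/(-10.47/64.94) ≈ -2.675.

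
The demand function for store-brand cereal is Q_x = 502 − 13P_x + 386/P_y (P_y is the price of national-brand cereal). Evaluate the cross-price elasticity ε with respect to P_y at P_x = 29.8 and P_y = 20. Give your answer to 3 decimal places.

-0.144

At P_x = 29.8 and P_y = 20: Q_x = 133.9.
∂Q_x/∂P_y = −386/P_y² = -0.9650.
ε = (∂Q_x/∂P_y)(P_y/Q_x) = -0.9650 × (20/133.9) ≈ -0.144.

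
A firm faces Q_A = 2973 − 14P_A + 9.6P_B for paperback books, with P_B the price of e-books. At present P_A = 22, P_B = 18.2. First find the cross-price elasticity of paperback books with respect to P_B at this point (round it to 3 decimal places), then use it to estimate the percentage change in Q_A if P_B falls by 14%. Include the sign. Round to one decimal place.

At P_A = 22, P_B = 18.2: Q_A = 2839.72.
∂Q_A/∂P_B = 9.6.
ε = (∂Q_A/∂P_B)(P_B/Q_A) = 9.6000 × 18.2/2839.72 ≈ 0.062.
%ΔQ_A ≈ ε × %ΔP_B = 0.062 × (-14%) = -0.9%.

-0.9%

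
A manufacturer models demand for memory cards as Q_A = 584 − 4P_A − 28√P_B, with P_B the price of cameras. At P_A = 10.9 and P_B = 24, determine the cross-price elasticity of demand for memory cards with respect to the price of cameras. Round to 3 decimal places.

-0.170

At P_A = 10.9 and P_B = 24: Q_A = 403.229.
∂Q_A/∂P_B = -28/(2√P_B) = -28/(2√24) = -2.8577.
ε = (∂Q_A/∂P_B)(P_B/Q_A) = -2.8577 × (24/403.229) ≈ -0.170.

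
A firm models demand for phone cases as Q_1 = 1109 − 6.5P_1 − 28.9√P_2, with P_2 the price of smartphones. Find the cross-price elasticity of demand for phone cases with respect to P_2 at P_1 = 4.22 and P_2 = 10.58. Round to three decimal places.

-0.048

At P_1 = 4.22 and P_2 = 10.58: Q_1 = 987.567.
∂Q_1/∂P_2 = -28.9/(2√P_2) = -28.9/(2√10.58) = -4.4425.
ε = (∂Q_1/∂P_2)(P_2/Q_1) = -4.4425 × (10.58/987.567) ≈ -0.048.
ε < 0: complements.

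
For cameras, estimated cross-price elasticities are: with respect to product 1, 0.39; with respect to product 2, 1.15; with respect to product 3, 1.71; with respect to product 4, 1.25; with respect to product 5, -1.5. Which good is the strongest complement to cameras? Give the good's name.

Complements have ε < 0. The most negative value is -1.5 (product 5).

product 5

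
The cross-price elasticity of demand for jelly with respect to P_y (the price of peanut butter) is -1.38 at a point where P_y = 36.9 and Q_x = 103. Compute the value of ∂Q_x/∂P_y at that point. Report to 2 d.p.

ε = (∂Q_x/∂P_y)·(P_y/Q_x) ⇒ ∂Q_x/∂P_y = ε·Q_x/P_y = -1.38 × 103/36.9 ≈ -3.85.

-3.85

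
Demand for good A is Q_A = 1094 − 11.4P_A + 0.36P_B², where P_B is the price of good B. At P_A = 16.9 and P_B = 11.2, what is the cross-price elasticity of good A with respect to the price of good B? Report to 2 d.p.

0.10

At P_A = 16.9 and P_B = 11.2: Q_A = 946.498.
∂Q_A/∂P_B = 0.72P_B = 0.72(11.2) = 8.0640.
ε = (∂Q_A/∂P_B)(P_B/Q_A) = 8.0640 × (11.2/946.498) ≈ 0.10.
ε > 0: substitutes.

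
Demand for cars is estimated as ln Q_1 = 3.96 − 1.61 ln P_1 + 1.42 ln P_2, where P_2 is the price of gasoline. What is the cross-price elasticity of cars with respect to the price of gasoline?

In a log-linear (constant-elasticity) demand function, the coefficient on ln P_2 is the cross-price elasticity.
ε = 1.42. Positive, so cars and gasoline are substitutes.

1.42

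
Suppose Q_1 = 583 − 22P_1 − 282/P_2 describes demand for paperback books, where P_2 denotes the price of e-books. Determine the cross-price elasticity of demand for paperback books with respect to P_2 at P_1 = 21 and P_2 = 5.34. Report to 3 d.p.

At P_1 = 21 and P_2 = 5.34: Q_1 = 68.191.
∂Q_1/∂P_2 = 282/P_2² = 9.8893.
ε = (∂Q_1/∂P_2)(P_2/Q_1) = 9.8893 × (5.34/68.191) ≈ 0.774.
ε > 0: substitutes.

0.774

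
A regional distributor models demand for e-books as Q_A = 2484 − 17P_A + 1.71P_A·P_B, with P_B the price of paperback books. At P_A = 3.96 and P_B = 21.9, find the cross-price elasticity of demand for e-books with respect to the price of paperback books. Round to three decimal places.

At P_A = 3.96 and P_B = 21.9: Q_A = 2564.978.
∂Q_A/∂P_B = 1.71P_A = 1.71(3.96) = 6.7716.
ε = (∂Q_A/∂P_B)(P_B/Q_A) = 6.7716 × (21.9/2564.978) ≈ 0.058.
ε > 0: substitutes.

0.058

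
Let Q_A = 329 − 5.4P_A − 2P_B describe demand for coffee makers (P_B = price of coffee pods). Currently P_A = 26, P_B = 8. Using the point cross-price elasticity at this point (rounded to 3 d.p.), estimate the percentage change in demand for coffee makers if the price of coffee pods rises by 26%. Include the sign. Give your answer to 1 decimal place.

At P_A = 26, P_B = 8: Q_A = 172.6.
∂Q_A/∂P_B = -2.
ε = (∂Q_A/∂P_B)(P_B/Q_A) = -2.0000 × 8/172.6 ≈ -0.093.
%ΔQ_A ≈ ε × %ΔP_B = -0.093 × (26%) = -2.4%.

-2.4%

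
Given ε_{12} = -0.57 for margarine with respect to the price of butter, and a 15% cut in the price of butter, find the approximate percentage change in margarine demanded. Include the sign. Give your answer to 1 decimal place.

%ΔQ ≈ ε × %ΔP of butter = -0.57 × (-15%) = 8.6%.

8.6%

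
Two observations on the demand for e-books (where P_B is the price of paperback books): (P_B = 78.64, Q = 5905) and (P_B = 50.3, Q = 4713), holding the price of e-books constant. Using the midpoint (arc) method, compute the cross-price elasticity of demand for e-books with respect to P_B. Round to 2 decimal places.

0.51

ΔQ_A = 4713 − 5905 = -1192; ΔP_B = 50.3 − 78.64 = -28.34.
Midpoints: Q̄_A = 5309.0, P̄_B = 64.47.
ε = (ΔQ_A/Q̄_A)/(ΔP_B/P̄_B) = (-1192/5309.0)/(-28.34/64.47) ≈ 0.51.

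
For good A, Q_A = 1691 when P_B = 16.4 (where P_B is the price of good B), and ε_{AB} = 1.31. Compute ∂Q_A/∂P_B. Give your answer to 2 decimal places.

135.07

ε = (∂Q_A/∂P_B)·(P_B/Q_A) ⇒ ∂Q_A/∂P_B = ε·Q_A/P_B = 1.31 × 1691/16.4 ≈ 135.07.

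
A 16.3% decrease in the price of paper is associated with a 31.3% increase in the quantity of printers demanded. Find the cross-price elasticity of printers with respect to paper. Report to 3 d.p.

-1.920

ε = (%ΔQ of printers) / (%ΔP of paper) = (31.3%) / (-16.3%) ≈ -1.920.
Negative cross-price elasticity: complements.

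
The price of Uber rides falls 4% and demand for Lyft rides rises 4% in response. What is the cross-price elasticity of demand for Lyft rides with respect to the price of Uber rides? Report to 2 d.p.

-1.00

ε = (%ΔQ of Lyft rides) / (%ΔP of Uber rides) = (4%) / (-4%) ≈ -1.00.
Negative cross-price elasticity: complements.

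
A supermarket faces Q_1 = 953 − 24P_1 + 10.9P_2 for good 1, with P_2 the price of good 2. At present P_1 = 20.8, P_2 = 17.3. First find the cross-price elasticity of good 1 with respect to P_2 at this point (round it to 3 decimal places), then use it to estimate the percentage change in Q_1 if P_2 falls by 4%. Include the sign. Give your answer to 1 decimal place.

-1.2%

At P_1 = 20.8, P_2 = 17.3: Q_1 = 642.37.
∂Q_1/∂P_2 = 10.9.
ε = (∂Q_1/∂P_2)(P_2/Q_1) = 10.9000 × 17.3/642.37 ≈ 0.294.
%ΔQ_1 ≈ ε × %ΔP_2 = 0.294 × (-4%) = -1.2%.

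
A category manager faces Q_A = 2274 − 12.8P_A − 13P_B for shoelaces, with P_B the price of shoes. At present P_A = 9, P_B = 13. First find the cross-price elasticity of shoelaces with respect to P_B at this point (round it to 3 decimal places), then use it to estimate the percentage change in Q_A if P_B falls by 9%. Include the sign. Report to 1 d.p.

At P_A = 9, P_B = 13: Q_A = 1989.8.
∂Q_A/∂P_B = -13.
ε = (∂Q_A/∂P_B)(P_B/Q_A) = -13.0000 × 13/1989.8 ≈ -0.085.
%ΔQ_A ≈ ε × %ΔP_B = -0.085 × (-9%) = 0.8%.

0.8%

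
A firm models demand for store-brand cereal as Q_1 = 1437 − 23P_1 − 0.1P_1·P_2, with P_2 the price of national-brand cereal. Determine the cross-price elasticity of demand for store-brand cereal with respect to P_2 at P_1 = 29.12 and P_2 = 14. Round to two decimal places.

-0.06

At P_1 = 29.12 and P_2 = 14: Q_1 = 726.472.
∂Q_1/∂P_2 = -0.1P_1 = -0.1(29.12) = -2.9120.
ε = (∂Q_1/∂P_2)(P_2/Q_1) = -2.9120 × (14/726.472) ≈ -0.06.
ε < 0: complements.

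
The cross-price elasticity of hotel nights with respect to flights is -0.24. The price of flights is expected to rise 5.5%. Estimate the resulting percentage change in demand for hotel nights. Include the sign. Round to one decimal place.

%ΔQ ≈ ε × %ΔP of flights = -0.24 × (5.5%) = -1.3%.

-1.3%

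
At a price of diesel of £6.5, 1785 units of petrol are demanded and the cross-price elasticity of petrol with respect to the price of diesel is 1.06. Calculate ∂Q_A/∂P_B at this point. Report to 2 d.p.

ε = (∂Q_A/∂P_B)·(P_B/Q_A) ⇒ ∂Q_A/∂P_B = ε·Q_A/P_B = 1.06 × 1785/6.5 ≈ 291.09.

291.09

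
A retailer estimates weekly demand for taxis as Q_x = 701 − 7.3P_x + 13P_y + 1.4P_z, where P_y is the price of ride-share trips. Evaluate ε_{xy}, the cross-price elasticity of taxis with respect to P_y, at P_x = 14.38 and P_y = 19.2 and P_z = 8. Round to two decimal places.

0.29

At P_x = 14.38 and P_y = 19.2 and P_z = 8: Q_x = 856.826.
∂Q_x/∂P_y = 13.
ε = (∂Q_x/∂P_y)(P_y/Q_x) = 13 × (19.2/856.826) ≈ 0.29.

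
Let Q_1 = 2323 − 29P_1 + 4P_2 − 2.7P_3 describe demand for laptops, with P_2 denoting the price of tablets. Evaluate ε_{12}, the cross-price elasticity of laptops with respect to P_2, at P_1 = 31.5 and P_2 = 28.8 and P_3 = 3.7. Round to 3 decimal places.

0.076

At P_1 = 31.5 and P_2 = 28.8 and P_3 = 3.7: Q_1 = 1514.71.
∂Q_1/∂P_2 = 4.
ε = (∂Q_1/∂P_2)(P_2/Q_1) = 4 × (28.8/1514.71) ≈ 0.076.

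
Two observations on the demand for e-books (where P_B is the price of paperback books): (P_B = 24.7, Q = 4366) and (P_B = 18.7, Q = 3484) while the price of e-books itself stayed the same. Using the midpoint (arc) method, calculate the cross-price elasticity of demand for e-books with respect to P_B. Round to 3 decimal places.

0.813

ΔQ_A = 3484 − 4366 = -882; ΔP_B = 18.7 − 24.7 = -6.
Midpoints: Q̄_A = 3925.0, P̄_B = 21.70.
ε = (ΔQ_A/Q̄_A)/(ΔP_B/P̄_B) = (-882/3925.0)/(-6/21.70) ≈ 0.813.
ε > 0: e-books and paperback books are substitutes.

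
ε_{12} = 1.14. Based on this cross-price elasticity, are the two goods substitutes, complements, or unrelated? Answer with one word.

substitutes

ε = 1.14 > 0, so a higher price of good 2 raises demand for good 1: substitutes.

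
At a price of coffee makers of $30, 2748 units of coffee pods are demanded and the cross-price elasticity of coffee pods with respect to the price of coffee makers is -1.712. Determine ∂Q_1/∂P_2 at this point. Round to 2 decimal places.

ε = (∂Q_1/∂P_2)·(P_2/Q_1) ⇒ ∂Q_1/∂P_2 = ε·Q_1/P_2 = -1.712 × 2748/30 ≈ -156.82.

-156.82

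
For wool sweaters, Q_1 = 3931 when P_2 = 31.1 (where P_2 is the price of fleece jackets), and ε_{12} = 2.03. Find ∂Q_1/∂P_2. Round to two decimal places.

256.59

ε = (∂Q_1/∂P_2)·(P_2/Q_1) ⇒ ∂Q_1/∂P_2 = ε·Q_1/P_2 = 2.03 × 3931/31.1 ≈ 256.59.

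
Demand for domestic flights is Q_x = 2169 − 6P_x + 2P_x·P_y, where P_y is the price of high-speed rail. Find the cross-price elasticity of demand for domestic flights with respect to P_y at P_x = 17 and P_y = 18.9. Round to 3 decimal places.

At P_x = 17 and P_y = 18.9: Q_x = 2709.6.
∂Q_x/∂P_y = 2P_x = 2(17) = 34.0000.
ε = (∂Q_x/∂P_y)(P_y/Q_x) = 34.0000 × (18.9/2709.6) ≈ 0.237.
ε > 0: substitutes.

0.237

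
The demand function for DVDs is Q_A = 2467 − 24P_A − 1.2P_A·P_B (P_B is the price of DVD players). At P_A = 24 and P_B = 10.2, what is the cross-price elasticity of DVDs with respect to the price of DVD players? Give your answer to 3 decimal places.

At P_A = 24 and P_B = 10.2: Q_A = 1597.24.
∂Q_A/∂P_B = -1.2P_A = -1.2(24) = -28.8000.
ε = (∂Q_A/∂P_B)(P_B/Q_A) = -28.8000 × (10.2/1597.24) ≈ -0.184.

-0.184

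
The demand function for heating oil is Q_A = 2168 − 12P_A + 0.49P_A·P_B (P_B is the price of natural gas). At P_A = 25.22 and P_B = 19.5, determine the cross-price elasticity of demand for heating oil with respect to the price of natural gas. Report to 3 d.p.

At P_A = 25.22 and P_B = 19.5: Q_A = 2106.337.
∂Q_A/∂P_B = 0.49P_A = 0.49(25.22) = 12.3578.
ε = (∂Q_A/∂P_B)(P_B/Q_A) = 12.3578 × (19.5/2106.337) ≈ 0.114.
ε > 0: substitutes.

0.114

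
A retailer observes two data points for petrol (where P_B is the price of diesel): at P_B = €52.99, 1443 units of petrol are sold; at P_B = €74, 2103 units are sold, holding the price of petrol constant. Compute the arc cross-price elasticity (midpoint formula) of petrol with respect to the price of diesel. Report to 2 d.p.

1.12

ΔQ_A = 2103 − 1443 = 660; ΔP_B = 74 − 52.99 = 21.01.
Midpoints: Q̄_A = 1773.0, P̄_B = 63.50.
ε = (ΔQ_A/Q̄_A)/(ΔP_B/P̄_B) = (660/1773.0)/(21.01/63.50) ≈ 1.12.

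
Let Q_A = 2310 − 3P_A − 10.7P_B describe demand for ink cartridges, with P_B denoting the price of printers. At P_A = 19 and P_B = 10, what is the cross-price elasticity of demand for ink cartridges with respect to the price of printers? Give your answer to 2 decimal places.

At P_A = 19 and P_B = 10: Q_A = 2146.
∂Q_A/∂P_B = -10.7.
ε = (∂Q_A/∂P_B)(P_B/Q_A) = -10.7 × (10/2146) ≈ -0.05.
Since ε < 0, ink cartridges and printers are complements.

-0.05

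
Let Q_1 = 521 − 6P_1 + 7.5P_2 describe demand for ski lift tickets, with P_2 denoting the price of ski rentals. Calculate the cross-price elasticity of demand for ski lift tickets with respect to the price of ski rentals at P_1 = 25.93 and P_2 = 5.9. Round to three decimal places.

At P_1 = 25.93 and P_2 = 5.9: Q_1 = 409.67.
∂Q_1/∂P_2 = 7.5.
ε = (∂Q_1/∂P_2)(P_2/Q_1) = 7.5 × (5.9/409.67) ≈ 0.108.
Since ε > 0, ski lift tickets and ski rentals are substitutes.

0.108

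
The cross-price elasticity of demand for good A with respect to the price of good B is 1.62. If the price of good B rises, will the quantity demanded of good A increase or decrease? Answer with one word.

ε > 0 and the price of good B rises, so the quantity of good A moves in the same direction: it increases.

increase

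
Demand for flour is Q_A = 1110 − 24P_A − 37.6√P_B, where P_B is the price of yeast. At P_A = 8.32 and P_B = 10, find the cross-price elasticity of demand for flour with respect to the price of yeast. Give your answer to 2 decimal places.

At P_A = 8.32 and P_B = 10: Q_A = 791.418.
∂Q_A/∂P_B = -37.6/(2√P_B) = -37.6/(2√10) = -5.9451.
ε = (∂Q_A/∂P_B)(P_B/Q_A) = -5.9451 × (10/791.418) ≈ -0.08.

-0.08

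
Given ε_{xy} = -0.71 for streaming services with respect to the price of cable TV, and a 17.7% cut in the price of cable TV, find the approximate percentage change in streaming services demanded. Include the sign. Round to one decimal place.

12.6%

%ΔQ ≈ ε × %ΔP of cable TV = -0.71 × (-17.7%) = 12.6%.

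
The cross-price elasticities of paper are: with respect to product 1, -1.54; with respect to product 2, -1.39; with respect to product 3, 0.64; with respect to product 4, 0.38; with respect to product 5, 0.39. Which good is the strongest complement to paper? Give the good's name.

product 1

Complements have ε < 0. The most negative value is -1.54 (product 1).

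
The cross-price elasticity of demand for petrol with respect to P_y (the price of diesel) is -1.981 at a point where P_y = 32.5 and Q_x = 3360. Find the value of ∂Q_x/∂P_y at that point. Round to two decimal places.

ε = (∂Q_x/∂P_y)·(P_y/Q_x) ⇒ ∂Q_x/∂P_y = ε·Q_x/P_y = -1.981 × 3360/32.5 ≈ -204.80.

-204.80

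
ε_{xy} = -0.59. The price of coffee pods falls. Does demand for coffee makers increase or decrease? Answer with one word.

ε < 0 and the price of coffee pods falls, so the quantity of coffee makers moves in the opposite direction: it increases.

increase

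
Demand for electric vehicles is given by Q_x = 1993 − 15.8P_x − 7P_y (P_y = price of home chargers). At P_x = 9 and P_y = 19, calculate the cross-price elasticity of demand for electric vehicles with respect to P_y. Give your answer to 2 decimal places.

-0.08

At P_x = 9 and P_y = 19: Q_x = 1717.8.
∂Q_x/∂P_y = -7.
ε = (∂Q_x/∂P_y)(P_y/Q_x) = -7 × (19/1717.8) ≈ -0.08.
Since ε < 0, electric vehicles and home chargers are complements.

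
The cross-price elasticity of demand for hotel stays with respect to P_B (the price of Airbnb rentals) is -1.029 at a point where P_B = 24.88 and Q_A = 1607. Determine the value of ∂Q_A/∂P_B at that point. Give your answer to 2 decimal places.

-66.46

ε = (∂Q_A/∂P_B)·(P_B/Q_A) ⇒ ∂Q_A/∂P_B = ε·Q_A/P_B = -1.029 × 1607/24.88 ≈ -66.46.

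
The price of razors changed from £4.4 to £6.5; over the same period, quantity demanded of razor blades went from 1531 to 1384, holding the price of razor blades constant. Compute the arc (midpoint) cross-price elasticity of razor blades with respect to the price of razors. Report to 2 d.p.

ΔQ_A = 1384 − 1531 = -147; ΔP_B = 6.5 − 4.4 = 2.1.
Midpoints: Q̄_A = 1457.5, P̄_B = 5.45.
ε = (ΔQ_A/Q̄_A)/(ΔP_B/P̄_B) = (-147/1457.5)/(2.1/5.45) ≈ -0.26.
ε < 0: razor blades and razors are complements.

-0.26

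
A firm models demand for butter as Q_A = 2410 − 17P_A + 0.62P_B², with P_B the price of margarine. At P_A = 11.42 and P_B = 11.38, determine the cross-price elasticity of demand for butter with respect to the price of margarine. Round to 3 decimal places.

At P_A = 11.42 and P_B = 11.38: Q_A = 2296.153.
∂Q_A/∂P_B = 1.24P_B = 1.24(11.38) = 14.1112.
ε = (∂Q_A/∂P_B)(P_B/Q_A) = 14.1112 × (11.38/2296.153) ≈ 0.070.
ε > 0: substitutes.

0.070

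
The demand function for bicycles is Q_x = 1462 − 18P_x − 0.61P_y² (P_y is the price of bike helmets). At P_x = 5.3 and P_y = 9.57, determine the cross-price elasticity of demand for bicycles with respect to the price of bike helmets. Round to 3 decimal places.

-0.085

At P_x = 5.3 and P_y = 9.57: Q_x = 1310.733.
∂Q_x/∂P_y = -1.22P_y = -1.22(9.57) = -11.6754.
ε = (∂Q_x/∂P_y)(P_y/Q_x) = -11.6754 × (9.57/1310.733) ≈ -0.085.
ε < 0: complements.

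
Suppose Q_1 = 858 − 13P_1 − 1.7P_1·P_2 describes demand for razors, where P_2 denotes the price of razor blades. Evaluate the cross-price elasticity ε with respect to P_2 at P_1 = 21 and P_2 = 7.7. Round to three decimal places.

-0.886

At P_1 = 21 and P_2 = 7.7: Q_1 = 310.11.
∂Q_1/∂P_2 = -1.7P_1 = -1.7(21) = -35.7000.
ε = (∂Q_1/∂P_2)(P_2/Q_1) = -35.7000 × (7.7/310.11) ≈ -0.886.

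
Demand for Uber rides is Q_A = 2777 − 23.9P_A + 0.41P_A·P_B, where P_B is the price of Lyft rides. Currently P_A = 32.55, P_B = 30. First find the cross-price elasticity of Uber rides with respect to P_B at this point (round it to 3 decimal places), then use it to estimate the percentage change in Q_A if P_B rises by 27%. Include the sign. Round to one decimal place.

At P_A = 32.55, P_B = 30: Q_A = 2399.42.
∂Q_A/∂P_B = 0.41P_A = 13.3455.
ε = (∂Q_A/∂P_B)(P_B/Q_A) = 13.3455 × 30/2399.42 ≈ 0.167.
%ΔQ_A ≈ ε × %ΔP_B = 0.167 × (27%) = 4.5%.

4.5%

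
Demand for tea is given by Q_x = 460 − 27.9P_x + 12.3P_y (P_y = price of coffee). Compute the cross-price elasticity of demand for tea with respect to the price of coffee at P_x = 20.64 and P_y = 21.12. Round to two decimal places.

At P_x = 20.64 and P_y = 21.12: Q_x = 143.92.
∂Q_x/∂P_y = 12.3.
ε = (∂Q_x/∂P_y)(P_y/Q_x) = 12.3 × (21.12/143.92) ≈ 1.81.

1.81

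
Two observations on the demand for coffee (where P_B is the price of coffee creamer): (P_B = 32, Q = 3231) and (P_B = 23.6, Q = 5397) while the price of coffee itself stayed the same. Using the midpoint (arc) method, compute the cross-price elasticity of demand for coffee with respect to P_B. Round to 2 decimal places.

-1.66

ΔQ_A = 5397 − 3231 = 2166; ΔP_B = 23.6 − 32 = -8.4.
Midpoints: Q̄_A = 4314.0, P̄_B = 27.80.
ε = (ΔQ_A/Q̄_A)/(ΔP_B/P̄_B) = (2166/4314.0)/(-8.4/27.80) ≈ -1.66.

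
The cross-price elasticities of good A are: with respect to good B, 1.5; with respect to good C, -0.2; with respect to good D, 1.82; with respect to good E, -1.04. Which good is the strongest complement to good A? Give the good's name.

Complements have ε < 0. The most negative value is -1.04 (good E).

good E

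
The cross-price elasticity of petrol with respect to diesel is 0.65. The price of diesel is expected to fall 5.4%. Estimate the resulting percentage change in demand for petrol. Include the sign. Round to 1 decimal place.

-3.5%

%ΔQ ≈ ε × %ΔP of diesel = 0.65 × (-5.4%) = -3.5%.
Demand for petrol falls by about 3.5%.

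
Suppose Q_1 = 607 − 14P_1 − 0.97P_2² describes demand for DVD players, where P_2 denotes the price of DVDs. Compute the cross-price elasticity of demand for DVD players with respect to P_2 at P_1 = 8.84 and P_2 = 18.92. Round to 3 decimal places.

-5.106

At P_1 = 8.84 and P_2 = 18.92: Q_1 = 136.013.
∂Q_1/∂P_2 = -1.94P_2 = -1.94(18.92) = -36.7048.
ε = (∂Q_1/∂P_2)(P_2/Q_1) = -36.7048 × (18.92/136.013) ≈ -5.106.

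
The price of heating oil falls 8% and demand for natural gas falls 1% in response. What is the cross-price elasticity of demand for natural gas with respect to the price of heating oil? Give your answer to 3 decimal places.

0.125

ε = (%ΔQ of natural gas) / (%ΔP of heating oil) = (-1%) / (-8%) ≈ 0.125.
Positive cross-price elasticity: substitutes.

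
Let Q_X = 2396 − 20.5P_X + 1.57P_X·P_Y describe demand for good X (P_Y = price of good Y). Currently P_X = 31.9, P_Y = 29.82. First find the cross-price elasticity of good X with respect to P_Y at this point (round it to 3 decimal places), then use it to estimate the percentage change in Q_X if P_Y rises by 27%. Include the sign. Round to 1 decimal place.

12.5%

At P_X = 31.9, P_Y = 29.82: Q_X = 3235.525.
∂Q_X/∂P_Y = 1.57P_X = 50.0830.
ε = (∂Q_X/∂P_Y)(P_Y/Q_X) = 50.0830 × 29.82/3235.525 ≈ 0.462.
%ΔQ_X ≈ ε × %ΔP_Y = 0.462 × (27%) = 12.5%.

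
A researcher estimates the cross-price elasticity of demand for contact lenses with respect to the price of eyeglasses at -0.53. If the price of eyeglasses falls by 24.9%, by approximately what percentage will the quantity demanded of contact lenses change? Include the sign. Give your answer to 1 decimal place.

13.2%

%ΔQ ≈ ε × %ΔP of eyeglasses = -0.53 × (-24.9%) = 13.2%.
Demand for contact lenses rises by about 13.2%.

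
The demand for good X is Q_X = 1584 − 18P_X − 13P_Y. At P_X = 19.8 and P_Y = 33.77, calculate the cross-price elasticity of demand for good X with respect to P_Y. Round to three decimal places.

At P_X = 19.8 and P_Y = 33.77: Q_X = 788.59.
∂Q_X/∂P_Y = -13.
ε = (∂Q_X/∂P_Y)(P_Y/Q_X) = -13 × (33.77/788.59) ≈ -0.557.
Since ε < 0, good X and good Y are complements.

-0.557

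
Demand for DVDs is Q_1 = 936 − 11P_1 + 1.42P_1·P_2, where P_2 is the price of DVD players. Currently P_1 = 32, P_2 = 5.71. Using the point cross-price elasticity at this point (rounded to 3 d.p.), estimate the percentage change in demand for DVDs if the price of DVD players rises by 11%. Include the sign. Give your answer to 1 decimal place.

3.4%

At P_1 = 32, P_2 = 5.71: Q_1 = 843.462.
∂Q_1/∂P_2 = 1.42P_1 = 45.4400.
ε = (∂Q_1/∂P_2)(P_2/Q_1) = 45.4400 × 5.71/843.462 ≈ 0.308.
%ΔQ_1 ≈ ε × %ΔP_2 = 0.308 × (11%) = 3.4%.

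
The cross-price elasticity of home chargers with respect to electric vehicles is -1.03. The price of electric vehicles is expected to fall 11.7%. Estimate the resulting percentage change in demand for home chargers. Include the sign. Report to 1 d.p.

%ΔQ ≈ ε × %ΔP of electric vehicles = -1.03 × (-11.7%) = 12.1%.

12.1%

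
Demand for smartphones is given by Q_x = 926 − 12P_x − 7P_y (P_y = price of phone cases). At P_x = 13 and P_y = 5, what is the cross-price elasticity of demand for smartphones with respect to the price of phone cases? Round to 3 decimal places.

At P_x = 13 and P_y = 5: Q_x = 735.
∂Q_x/∂P_y = -7.
ε = (∂Q_x/∂P_y)(P_y/Q_x) = -7 × (5/735) ≈ -0.048.
Since ε < 0, smartphones and phone cases are complements.

-0.048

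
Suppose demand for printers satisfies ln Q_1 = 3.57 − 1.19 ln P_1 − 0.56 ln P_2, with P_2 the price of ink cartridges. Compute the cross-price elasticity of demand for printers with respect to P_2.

In a log-linear (constant-elasticity) demand function, the coefficient on ln P_2 is the cross-price elasticity.
ε = -0.56. Negative, so printers and ink cartridges are complements.

-0.56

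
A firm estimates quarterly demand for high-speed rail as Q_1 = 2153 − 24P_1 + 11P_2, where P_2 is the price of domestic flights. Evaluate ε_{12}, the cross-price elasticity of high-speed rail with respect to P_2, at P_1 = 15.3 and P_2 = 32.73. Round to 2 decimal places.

At P_1 = 15.3 and P_2 = 32.73: Q_1 = 2145.83.
∂Q_1/∂P_2 = 11.
ε = (∂Q_1/∂P_2)(P_2/Q_1) = 11 × (32.73/2145.83) ≈ 0.17.

0.17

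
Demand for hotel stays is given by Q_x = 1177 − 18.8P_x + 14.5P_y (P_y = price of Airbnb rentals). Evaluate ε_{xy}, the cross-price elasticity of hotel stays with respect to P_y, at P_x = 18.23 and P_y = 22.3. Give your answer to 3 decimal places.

0.279

At P_x = 18.23 and P_y = 22.3: Q_x = 1157.626.
∂Q_x/∂P_y = 14.5.
ε = (∂Q_x/∂P_y)(P_y/Q_x) = 14.5 × (22.3/1157.626) ≈ 0.279.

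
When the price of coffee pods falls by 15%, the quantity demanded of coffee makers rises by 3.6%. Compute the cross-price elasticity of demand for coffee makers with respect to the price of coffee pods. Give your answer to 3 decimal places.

ε = (%ΔQ of coffee makers) / (%ΔP of coffee pods) = (3.6%) / (-15%) ≈ -0.240.

-0.240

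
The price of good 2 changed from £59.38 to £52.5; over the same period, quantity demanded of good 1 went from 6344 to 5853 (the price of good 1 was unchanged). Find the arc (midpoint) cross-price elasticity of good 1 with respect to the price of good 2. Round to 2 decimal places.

ΔQ_1 = 5853 − 6344 = -491; ΔP_2 = 52.5 − 59.38 = -6.88.
Midpoints: Q̄_1 = 6098.5, P̄_2 = 55.94.
ε = (ΔQ_1/Q̄_1)/(ΔP_2/P̄_2) = (-491/6098.5)/(-6.88/55.94) ≈ 0.65.

0.65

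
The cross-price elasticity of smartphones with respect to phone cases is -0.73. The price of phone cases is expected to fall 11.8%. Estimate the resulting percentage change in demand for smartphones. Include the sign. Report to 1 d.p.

%ΔQ ≈ ε × %ΔP of phone cases = -0.73 × (-11.8%) = 8.6%.

8.6%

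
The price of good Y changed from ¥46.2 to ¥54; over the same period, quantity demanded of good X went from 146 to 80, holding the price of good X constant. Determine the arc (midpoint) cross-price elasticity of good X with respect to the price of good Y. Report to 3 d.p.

ΔQ_X = 80 − 146 = -66; ΔP_Y = 54 − 46.2 = 7.8.
Midpoints: Q̄_X = 113.0, P̄_Y = 50.10.
ε = (ΔQ_X/Q̄_X)/(ΔP_Y/P̄_Y) = (-66/113.0)/(7.8/50.10) ≈ -3.752.
ε < 0: good X and good Y are complements.

-3.752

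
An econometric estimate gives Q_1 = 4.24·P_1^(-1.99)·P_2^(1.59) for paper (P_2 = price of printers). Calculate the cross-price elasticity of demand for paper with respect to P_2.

1.59

In a log-linear (constant-elasticity) demand function, the coefficient on the exponent of P_2 is the cross-price elasticity.
ε = 1.59. Positive, so paper and printers are substitutes.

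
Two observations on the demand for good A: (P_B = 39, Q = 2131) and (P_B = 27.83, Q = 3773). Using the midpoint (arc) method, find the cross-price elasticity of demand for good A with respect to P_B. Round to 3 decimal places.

-1.664

ΔQ_A = 3773 − 2131 = 1642; ΔP_B = 27.83 − 39 = -11.17.
Midpoints: Q̄_A = 2952.0, P̄_B = 33.41.
ε = (ΔQ_A/Q̄_A)/(ΔP_B/P̄_B) = (1642/2952.0)/(-11.17/33.41) ≈ -1.664.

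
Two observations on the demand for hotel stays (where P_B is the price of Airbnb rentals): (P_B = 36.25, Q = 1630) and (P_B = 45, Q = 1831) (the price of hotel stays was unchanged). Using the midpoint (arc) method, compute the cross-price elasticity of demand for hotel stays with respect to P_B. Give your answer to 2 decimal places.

0.54

ΔQ_A = 1831 − 1630 = 201; ΔP_B = 45 − 36.25 = 8.75.
Midpoints: Q̄_A = 1730.5, P̄_B = 40.62.
ε = (ΔQ_A/Q̄_A)/(ΔP_B/P̄_B) = (201/1730.5)/(8.75/40.62) ≈ 0.54.
ε > 0: hotel stays and Airbnb rentals are substitutes.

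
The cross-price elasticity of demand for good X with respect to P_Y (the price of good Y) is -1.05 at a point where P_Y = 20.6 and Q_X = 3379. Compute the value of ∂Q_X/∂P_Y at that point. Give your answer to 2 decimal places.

-172.23

ε = (∂Q_X/∂P_Y)·(P_Y/Q_X) ⇒ ∂Q_X/∂P_Y = ε·Q_X/P_Y = -1.05 × 3379/20.6 ≈ -172.23.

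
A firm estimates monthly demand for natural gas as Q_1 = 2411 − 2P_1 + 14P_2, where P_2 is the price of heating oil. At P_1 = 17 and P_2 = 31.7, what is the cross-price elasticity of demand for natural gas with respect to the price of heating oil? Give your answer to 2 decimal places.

0.16

At P_1 = 17 and P_2 = 31.7: Q_1 = 2820.8.
∂Q_1/∂P_2 = 14.
ε = (∂Q_1/∂P_2)(P_2/Q_1) = 14 × (31.7/2820.8) ≈ 0.16.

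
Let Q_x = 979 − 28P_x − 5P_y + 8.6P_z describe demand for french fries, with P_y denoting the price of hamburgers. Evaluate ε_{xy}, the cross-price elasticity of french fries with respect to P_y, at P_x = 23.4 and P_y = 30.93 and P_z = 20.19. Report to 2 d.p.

At P_x = 23.4 and P_y = 30.93 and P_z = 20.19: Q_x = 342.784.
∂Q_x/∂P_y = -5.
ε = (∂Q_x/∂P_y)(P_y/Q_x) = -5 × (30.93/342.784) ≈ -0.45.
Since ε < 0, french fries and hamburgers are complements.

-0.45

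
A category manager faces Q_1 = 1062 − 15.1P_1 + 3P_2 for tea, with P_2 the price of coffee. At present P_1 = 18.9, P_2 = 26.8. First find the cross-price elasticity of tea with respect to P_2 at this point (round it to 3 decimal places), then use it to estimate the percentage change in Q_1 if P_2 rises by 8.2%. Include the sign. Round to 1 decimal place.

0.8%

At P_1 = 18.9, P_2 = 26.8: Q_1 = 857.01.
∂Q_1/∂P_2 = 3.
ε = (∂Q_1/∂P_2)(P_2/Q_1) = 3.0000 × 26.8/857.01 ≈ 0.094.
%ΔQ_1 ≈ ε × %ΔP_2 = 0.094 × (8.2%) = 0.8%.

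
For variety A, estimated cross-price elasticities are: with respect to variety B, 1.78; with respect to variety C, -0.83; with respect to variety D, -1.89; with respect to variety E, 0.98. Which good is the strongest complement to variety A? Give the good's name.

variety D

Complements have ε < 0. The most negative value is -1.89 (variety D).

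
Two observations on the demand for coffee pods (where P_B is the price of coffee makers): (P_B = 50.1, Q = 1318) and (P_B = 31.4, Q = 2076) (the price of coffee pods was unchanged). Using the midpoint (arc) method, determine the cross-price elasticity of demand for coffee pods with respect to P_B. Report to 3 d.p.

-0.973

ΔQ_A = 2076 − 1318 = 758; ΔP_B = 31.4 − 50.1 = -18.7.
Midpoints: Q̄_A = 1697.0, P̄_B = 40.75.
ε = (ΔQ_A/Q̄_A)/(ΔP_B/P̄_B) = (758/1697.0)/(-18.7/40.75) ≈ -0.973.
ε < 0: coffee pods and coffee makers are complements.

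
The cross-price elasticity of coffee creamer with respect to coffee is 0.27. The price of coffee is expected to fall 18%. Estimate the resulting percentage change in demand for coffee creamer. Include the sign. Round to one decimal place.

%ΔQ ≈ ε × %ΔP of coffee = 0.27 × (-18%) = -4.9%.
Demand for coffee creamer falls by about 4.9%.

-4.9%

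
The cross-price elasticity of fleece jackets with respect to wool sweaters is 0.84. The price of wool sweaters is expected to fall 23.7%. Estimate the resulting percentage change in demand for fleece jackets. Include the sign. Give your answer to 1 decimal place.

%ΔQ ≈ ε × %ΔP of wool sweaters = 0.84 × (-23.7%) = -19.9%.

-19.9%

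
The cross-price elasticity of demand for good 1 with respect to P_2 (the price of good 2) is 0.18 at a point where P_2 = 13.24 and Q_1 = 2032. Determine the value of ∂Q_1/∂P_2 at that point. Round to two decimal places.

ε = (∂Q_1/∂P_2)·(P_2/Q_1) ⇒ ∂Q_1/∂P_2 = ε·Q_1/P_2 = 0.18 × 2032/13.24 ≈ 27.63.

27.63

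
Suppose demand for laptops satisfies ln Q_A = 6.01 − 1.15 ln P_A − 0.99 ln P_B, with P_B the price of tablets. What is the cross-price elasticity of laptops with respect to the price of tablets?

In a log-linear (constant-elasticity) demand function, the coefficient on ln P_B is the cross-price elasticity.
ε = -0.99. Negative, so laptops and tablets are complements.

-0.99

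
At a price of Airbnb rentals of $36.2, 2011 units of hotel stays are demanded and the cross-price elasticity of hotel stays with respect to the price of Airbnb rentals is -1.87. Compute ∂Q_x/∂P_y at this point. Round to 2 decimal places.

ε = (∂Q_x/∂P_y)·(P_y/Q_x) ⇒ ∂Q_x/∂P_y = ε·Q_x/P_y = -1.87 × 2011/36.2 ≈ -103.88.

-103.88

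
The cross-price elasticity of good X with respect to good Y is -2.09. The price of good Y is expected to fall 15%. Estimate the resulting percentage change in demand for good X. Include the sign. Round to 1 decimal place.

%ΔQ ≈ ε × %ΔP of good Y = -2.09 × (-15%) = 31.4%.

31.4%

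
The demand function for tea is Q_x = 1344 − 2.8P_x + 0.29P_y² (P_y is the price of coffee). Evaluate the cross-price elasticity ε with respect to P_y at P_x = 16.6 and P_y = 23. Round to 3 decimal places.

At P_x = 16.6 and P_y = 23: Q_x = 1450.93.
∂Q_x/∂P_y = 0.58P_y = 0.58(23) = 13.3400.
ε = (∂Q_x/∂P_y)(P_y/Q_x) = 13.3400 × (23/1450.93) ≈ 0.211.

0.211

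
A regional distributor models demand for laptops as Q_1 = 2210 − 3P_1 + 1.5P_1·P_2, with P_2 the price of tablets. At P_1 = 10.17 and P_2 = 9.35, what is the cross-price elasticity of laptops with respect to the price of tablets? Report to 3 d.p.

0.061

At P_1 = 10.17 and P_2 = 9.35: Q_1 = 2322.124.
∂Q_1/∂P_2 = 1.5P_1 = 1.5(10.17) = 15.2550.
ε = (∂Q_1/∂P_2)(P_2/Q_1) = 15.2550 × (9.35/2322.124) ≈ 0.061.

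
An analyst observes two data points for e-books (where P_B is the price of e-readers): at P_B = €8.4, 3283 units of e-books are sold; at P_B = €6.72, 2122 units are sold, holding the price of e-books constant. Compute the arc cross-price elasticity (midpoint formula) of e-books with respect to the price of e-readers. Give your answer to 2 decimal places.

1.93

ΔQ_A = 2122 − 3283 = -1161; ΔP_B = 6.72 − 8.4 = -1.68.
Midpoints: Q̄_A = 2702.5, P̄_B = 7.56.
ε = (ΔQ_A/Q̄_A)/(ΔP_B/P̄_B) = (-1161/2702.5)/(-1.68/7.56) ≈ 1.93.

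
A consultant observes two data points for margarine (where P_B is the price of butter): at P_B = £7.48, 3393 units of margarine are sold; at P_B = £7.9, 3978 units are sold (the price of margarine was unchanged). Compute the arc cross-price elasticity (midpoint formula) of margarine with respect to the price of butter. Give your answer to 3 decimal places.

ΔQ_A = 3978 − 3393 = 585; ΔP_B = 7.9 − 7.48 = 0.42.
Midpoints: Q̄_A = 3685.5, P̄_B = 7.69.
ε = (ΔQ_A/Q̄_A)/(ΔP_B/P̄_B) = (585/3685.5)/(0.42/7.69) ≈ 2.906.

2.906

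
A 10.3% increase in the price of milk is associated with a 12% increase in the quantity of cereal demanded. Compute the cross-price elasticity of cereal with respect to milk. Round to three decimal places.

1.165

ε = (%ΔQ of cereal) / (%ΔP of milk) = (12%) / (10.3%) ≈ 1.165.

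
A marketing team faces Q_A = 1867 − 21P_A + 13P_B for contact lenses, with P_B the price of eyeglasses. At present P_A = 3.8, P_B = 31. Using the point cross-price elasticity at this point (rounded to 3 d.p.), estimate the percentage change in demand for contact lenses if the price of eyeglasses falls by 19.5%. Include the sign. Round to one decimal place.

At P_A = 3.8, P_B = 31: Q_A = 2190.2.
∂Q_A/∂P_B = 13.
ε = (∂Q_A/∂P_B)(P_B/Q_A) = 13.0000 × 31/2190.2 ≈ 0.184.
%ΔQ_A ≈ ε × %ΔP_B = 0.184 × (-19.5%) = -3.6%.

-3.6%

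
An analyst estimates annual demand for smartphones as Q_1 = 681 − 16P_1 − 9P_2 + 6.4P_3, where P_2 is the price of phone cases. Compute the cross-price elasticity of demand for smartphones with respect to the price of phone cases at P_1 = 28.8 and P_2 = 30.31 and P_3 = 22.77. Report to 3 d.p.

-2.929

At P_1 = 28.8 and P_2 = 30.31 and P_3 = 22.77: Q_1 = 93.138.
∂Q_1/∂P_2 = -9.
ε = (∂Q_1/∂P_2)(P_2/Q_1) = -9 × (30.31/93.138) ≈ -2.929.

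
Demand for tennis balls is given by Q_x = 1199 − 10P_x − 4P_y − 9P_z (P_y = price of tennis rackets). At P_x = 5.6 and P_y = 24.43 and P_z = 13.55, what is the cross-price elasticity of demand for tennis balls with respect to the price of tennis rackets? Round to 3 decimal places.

-0.106

At P_x = 5.6 and P_y = 24.43 and P_z = 13.55: Q_x = 923.33.
∂Q_x/∂P_y = -4.
ε = (∂Q_x/∂P_y)(P_y/Q_x) = -4 × (24.43/923.33) ≈ -0.106.
Since ε < 0, tennis balls and tennis rackets are complements.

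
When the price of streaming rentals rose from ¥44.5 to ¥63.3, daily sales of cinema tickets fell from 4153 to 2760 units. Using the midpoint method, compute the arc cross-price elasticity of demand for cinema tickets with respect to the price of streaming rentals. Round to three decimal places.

ΔQ_A = 2760 − 4153 = -1393; ΔP_B = 63.3 − 44.5 = 18.8.
Midpoints: Q̄_A = 3456.5, P̄_B = 53.90.
ε = (ΔQ_A/Q̄_A)/(ΔP_B/P̄_B) = (-1393/3456.5)/(18.8/53.90) ≈ -1.155.
ε < 0: cinema tickets and streaming rentals are complements.

-1.155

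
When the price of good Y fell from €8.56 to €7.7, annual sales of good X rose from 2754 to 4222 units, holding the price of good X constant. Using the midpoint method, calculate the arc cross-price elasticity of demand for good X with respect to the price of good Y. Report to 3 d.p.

-3.979

ΔQ_X = 4222 − 2754 = 1468; ΔP_Y = 7.7 − 8.56 = -0.86.
Midpoints: Q̄_X = 3488.0, P̄_Y = 8.13.
ε = (ΔQ_X/Q̄_X)/(ΔP_Y/P̄_Y) = (1468/3488.0)/(-0.86/8.13) ≈ -3.979.
ε < 0: good X and good Y are complements.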